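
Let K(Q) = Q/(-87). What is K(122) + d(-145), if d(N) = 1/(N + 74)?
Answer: -8749/6177 ≈ -1.4164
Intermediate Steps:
K(Q) = -Q/87 (K(Q) = Q*(-1/87) = -Q/87)
d(N) = 1/(74 + N)
K(122) + d(-145) = -1/87*122 + 1/(74 - 145) = -122/87 + 1/(-71) = -122/87 - 1/71 = -8749/6177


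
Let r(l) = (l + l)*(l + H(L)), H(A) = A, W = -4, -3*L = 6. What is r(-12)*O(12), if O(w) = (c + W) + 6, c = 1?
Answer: 1008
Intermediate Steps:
L = -2 (L = -⅓*6 = -2)
r(l) = 2*l*(-2 + l) (r(l) = (l + l)*(l - 2) = (2*l)*(-2 + l) = 2*l*(-2 + l))
O(w) = 3 (O(w) = (1 - 4) + 6 = -3 + 6 = 3)
r(-12)*O(12) = (2*(-12)*(-2 - 12))*3 = (2*(-12)*(-14))*3 = 336*3 = 1008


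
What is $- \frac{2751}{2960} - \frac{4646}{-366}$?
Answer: $\frac{6372647}{541680} \approx 11.765$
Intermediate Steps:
$- \frac{2751}{2960} - \frac{4646}{-366} = \left(-2751\right) \frac{1}{2960} - - \frac{2323}{183} = - \frac{2751}{2960} + \frac{2323}{183} = \frac{6372647}{541680}$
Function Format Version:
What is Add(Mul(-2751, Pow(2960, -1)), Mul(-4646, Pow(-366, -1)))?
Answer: Rational(6372647, 541680) ≈ 11.765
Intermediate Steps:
Add(Mul(-2751, Pow(2960, -1)), Mul(-4646, Pow(-366, -1))) = Add(Mul(-2751, Rational(1, 2960)), Mul(-4646, Rational(-1, 366))) = Add(Rational(-2751, 2960), Rational(2323, 183)) = Rational(6372647, 541680)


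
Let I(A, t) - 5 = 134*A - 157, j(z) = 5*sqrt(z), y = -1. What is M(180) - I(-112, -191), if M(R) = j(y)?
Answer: 15160 + 5*I ≈ 15160.0 + 5.0*I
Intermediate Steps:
I(A, t) = -152 + 134*A (I(A, t) = 5 + (134*A - 157) = 5 + (-157 + 134*A) = -152 + 134*A)
M(R) = 5*I (M(R) = 5*sqrt(-1) = 5*I)
M(180) - I(-112, -191) = 5*I - (-152 + 134*(-112)) = 5*I - (-152 - 15008) = 5*I - 1*(-15160) = 5*I + 15160 = 15160 + 5*I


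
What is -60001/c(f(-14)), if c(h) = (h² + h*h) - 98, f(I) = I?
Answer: -60001/294 ≈ -204.08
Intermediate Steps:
c(h) = -98 + 2*h² (c(h) = (h² + h²) - 98 = 2*h² - 98 = -98 + 2*h²)
-60001/c(f(-14)) = -60001/(-98 + 2*(-14)²) = -60001/(-98 + 2*196) = -60001/(-98 + 392) = -60001/294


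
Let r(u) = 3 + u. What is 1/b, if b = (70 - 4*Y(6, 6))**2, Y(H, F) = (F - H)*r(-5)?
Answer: 1/4900 ≈ 0.00020408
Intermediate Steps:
Y(H, F) = -2*F + 2*H (Y(H, F) = (F - H)*(3 - 5) = (F - H)*(-2) = -2*F + 2*H)
b = 4900 (b = (70 - 4*(-2*6 + 2*6))**2 = (70 - 4*(-12 + 12))**2 = (70 - 4*0)**2 = (70 + 0)**2 = 70**2 = 4900)
1/b = 1/4900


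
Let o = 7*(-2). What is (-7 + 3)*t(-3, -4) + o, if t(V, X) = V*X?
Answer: -62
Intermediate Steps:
o = -14
(-7 + 3)*t(-3, -4) + o = (-7 + 3)*(-3*(-4)) - 14 = -4*12 - 14 = -48 - 14 = -62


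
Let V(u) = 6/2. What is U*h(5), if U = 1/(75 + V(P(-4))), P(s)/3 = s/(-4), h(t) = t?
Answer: 5/78 ≈ 0.064103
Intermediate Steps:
P(s) = -3*s/4 (P(s) = 3*(s/(-4)) = 3*(s*(-¼)) = 3*(-s/4) = -3*s/4)
V(u) = 3 (V(u) = 6*(½) = 3)
U = 1/78 (U = 1/(75 + 3) = 1/78 ≈ 0.012821)
U*h(5) = (1/78)*5 = 5/78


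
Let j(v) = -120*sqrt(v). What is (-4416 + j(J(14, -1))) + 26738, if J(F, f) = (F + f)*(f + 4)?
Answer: 22322 - 120*sqrt(39) ≈ 21573.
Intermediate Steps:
J(F, f) = (4 + f)*(F + f) (J(F, f) = (F + f)*(4 + f) = (4 + f)*(F + f))
(-4416 + j(J(14, -1))) + 26738 = (-4416 - 120*sqrt((-1)**2 + 4*14 + 4*(-1) + 14*(-1))) + 26738 = (-4416 - 120*sqrt(1 + 56 - 4 - 14)) + 26738 = (-4416 - 120*sqrt(39)) + 26738 = 22322 - 120*sqrt(39)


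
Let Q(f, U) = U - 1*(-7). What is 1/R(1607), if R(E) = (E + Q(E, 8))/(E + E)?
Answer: 1607/811 ≈ 1.9815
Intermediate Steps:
Q(f, U) = 7 + U (Q(f, U) = U + 7 = 7 + U)
R(E) = (15 + E)/(2*E) (R(E) = (E + (7 + 8))/(E + E) = (E + 15)/((2*E)) = (15 + E)*(1/(2*E)) = (15 + E)/(2*E))
1/R(1607) = 1/((½)*(15 + 1607)/1607) = 1/((½)*(1/1607)*1622) = 1/(811/1607) = 1607/811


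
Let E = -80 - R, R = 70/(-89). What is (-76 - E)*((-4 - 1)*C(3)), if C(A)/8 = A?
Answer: -34320/89 ≈ -385.62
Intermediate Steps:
C(A) = 8*A
R = -70/89 (R = 70*(-1/89) = -70/89 ≈ -0.78652)
E = -7050/89 (E = -80 - 1*(-70/89) = -80 + 70/89 = -7050/89 ≈ -79.214)
(-76 - E)*((-4 - 1)*C(3)) = (-76 - 1*(-7050/89))*((-4 - 1)*(8*3)) = (-76 + 7050/89)*(-5*24) = (286/89)*(-120) = -34320/89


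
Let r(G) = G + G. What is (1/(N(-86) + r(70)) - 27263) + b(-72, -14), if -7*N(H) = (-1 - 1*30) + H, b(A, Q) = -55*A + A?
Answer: -25642368/1097 ≈ -23375.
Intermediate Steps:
b(A, Q) = -54*A
N(H) = 31/7 - H/7 (N(H) = -((-1 - 1*30) + H)/7 = -((-1 - 30) + H)/7 = -(-31 + H)/7 = 31/7 - H/7)
r(G) = 2*G
(1/(N(-86) + r(70)) - 27263) + b(-72, -14) = (1/((31/7 - ⅐*(-86)) + 2*70) - 27263) - 54*(-72) = (1/((31/7 + 86/7) + 140) - 27263) + 3888 = (1/(117/7 + 140) - 27263) + 3888 = (1/(1097/7) - 27263) + 3888 = (7/1097 - 27263) + 3888 = -29907504/1097 + 3888 = -25642368/1097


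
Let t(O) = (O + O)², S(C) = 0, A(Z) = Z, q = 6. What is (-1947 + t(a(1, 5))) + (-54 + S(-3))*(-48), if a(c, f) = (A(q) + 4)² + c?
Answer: 41449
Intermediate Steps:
a(c, f) = 100 + c (a(c, f) = (6 + 4)² + c = 10² + c = 100 + c)
t(O) = 4*O² (t(O) = (2*O)² = 4*O²)
(-1947 + t(a(1, 5))) + (-54 + S(-3))*(-48) = (-1947 + 4*(100 + 1)²) + (-54 + 0)*(-48) = (-1947 + 4*101²) - 54*(-48) = (-1947 + 4*10201) + 2592 = (-1947 + 40804) + 2592 = 38857 + 2592 = 41449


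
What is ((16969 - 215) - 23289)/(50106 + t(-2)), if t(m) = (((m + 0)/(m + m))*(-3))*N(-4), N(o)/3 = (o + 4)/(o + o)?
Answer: -6535/50106 ≈ -0.13042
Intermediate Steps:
N(o) = 3*(4 + o)/(2*o) (N(o) = 3*((o + 4)/(o + o)) = 3*((4 + o)/((2*o))) = 3*((4 + o)*(1/(2*o))) = 3*((4 + o)/(2*o)) = 3*(4 + o)/(2*o))
t(m) = 0 (t(m) = (((m + 0)/(m + m))*(-3))*(3/2 + 6/(-4)) = ((m/((2*m)))*(-3))*(3/2 + 6*(-¼)) = ((m*(1/(2*m)))*(-3))*(3/2 - 3/2) = ((½)*(-3))*0 = -3/2*0 = 0)
((16969 - 215) - 23289)/(50106 + t(-2)) = ((16969 - 215) - 23289)/(50106 + 0) = (16754 - 23289)/50106 = -6535*1/50106 = -6535/50106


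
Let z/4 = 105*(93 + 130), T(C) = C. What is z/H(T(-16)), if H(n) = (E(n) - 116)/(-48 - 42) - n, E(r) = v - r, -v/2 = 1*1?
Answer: 1404900/257 ≈ 5466.5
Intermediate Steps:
v = -2 ≈ -2.0000
E(r) = -2 - r
z = 93660 (z = 4*(105*(93 + 130)) = 4*(105*223) = 4*23415 = 93660)
H(n) = 59/45 - 89*n/90 (H(n) = ((-2 - n) - 116)/(-48 - 42) - n = (-118 - n)/(-90) - n = (-118 - n)*(-1/90) - n = (59/45 + n/90) - n = 59/45 - 89*n/90)
z/H(T(-16)) = 93660/(59/45 - 89/90*(-16)) = 93660/(59/45 + 712/45) = 93660/(257/15) = 93660*(15/257) = 1404900/257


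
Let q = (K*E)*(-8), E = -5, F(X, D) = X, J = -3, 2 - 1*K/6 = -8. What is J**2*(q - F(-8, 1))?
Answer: 21672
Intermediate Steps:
K = 60 (K = 12 - 6*(-8) = 12 + 48 = 60)
q = 2400 (q = (60*(-5))*(-8) = -300*(-8) = 2400)
J**2*(q - F(-8, 1)) = (-3)**2*(2400 - 1*(-8)) = 9*(2400 + 8) = 9*2408 = 21672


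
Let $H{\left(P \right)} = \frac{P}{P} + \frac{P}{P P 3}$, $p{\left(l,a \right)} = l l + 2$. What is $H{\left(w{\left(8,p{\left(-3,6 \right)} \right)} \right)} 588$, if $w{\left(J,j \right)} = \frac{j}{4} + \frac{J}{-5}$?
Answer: $\frac{17444}{23} \approx 758.43$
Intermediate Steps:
$p{\left(l,a \right)} = 2 + l^{2}$ ($p{\left(l,a \right)} = l^{2} + 2 = 2 + l^{2}$)
$w{\left(J,j \right)} = - \frac{J}{5} + \frac{j}{4}$ ($w{\left(J,j \right)} = j \frac{1}{4} + J \left(- \frac{1}{5}\right) = \frac{j}{4} - \frac{J}{5} = - \frac{J}{5} + \frac{j}{4}$)
$H{\left(P \right)} = 1 + \frac{1}{3 P}$ ($H{\left(P \right)} = 1 + \frac{P}{P^{2} \cdot 3} = 1 + \frac{P}{3 P^{2}} = 1 + P \frac{1}{3 P^{2}} = 1 + \frac{1}{3 P}$)
$H{\left(w{\left(8,p{\left(-3,6 \right)} \right)} \right)} 588 = \frac{\frac{1}{3} + \left(\left(- \frac{1}{5}\right) 8 + \frac{2 + \left(-3\right)^{2}}{4}\right)}{\left(- \frac{1}{5}\right) 8 + \frac{2 + \left(-3\right)^{2}}{4}} \cdot 588 = \frac{\frac{1}{3} - \left(\frac{8}{5} - \frac{2 + 9}{4}\right)}{- \frac{8}{5} + \frac{2 + 9}{4}} \cdot 588 = \frac{\frac{1}{3} + \left(- \frac{8}{5} + \frac{1}{4} \cdot 11\right)}{- \frac{8}{5} + \frac{1}{4} \cdot 11} \cdot 588 = \frac{\frac{1}{3} + \left(- \frac{8}{5} + \frac{11}{4}\right)}{- \frac{8}{5} + \frac{11}{4}} \cdot 588 = \frac{\frac{1}{3} + \frac{23}{20}}{\frac{23}{20}} \cdot 588 = \frac{20}{23} \cdot \frac{89}{60} \cdot 588 = \frac{89}{69} \cdot 588 = \frac{17444}{23}$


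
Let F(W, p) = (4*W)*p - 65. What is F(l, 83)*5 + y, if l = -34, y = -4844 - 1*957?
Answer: -62566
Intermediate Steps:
y = -5801 (y = -4844 - 957 = -5801)
F(W, p) = -65 + 4*W*p (F(W, p) = 4*W*p - 65 = -65 + 4*W*p)
F(l, 83)*5 + y = (-65 + 4*(-34)*83)*5 - 5801 = (-65 - 11288)*5 - 5801 = -11353*5 - 5801 = -56765 - 5801 = -62566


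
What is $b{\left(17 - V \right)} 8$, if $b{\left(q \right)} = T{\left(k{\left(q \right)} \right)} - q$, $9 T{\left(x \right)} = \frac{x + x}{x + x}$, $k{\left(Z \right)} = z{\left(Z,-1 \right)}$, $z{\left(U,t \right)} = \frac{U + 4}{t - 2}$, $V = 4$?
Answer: $- \frac{928}{9} \approx -103.11$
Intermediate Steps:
$z{\left(U,t \right)} = \frac{4 + U}{-2 + t}$
$k{\left(Z \right)} = - \frac{4}{3} - \frac{Z}{3}$ ($k{\left(Z \right)} = \frac{4 + Z}{-2 - 1} = \frac{4 + Z}{-3} = - \frac{4 + Z}{3} = - \frac{4}{3} - \frac{Z}{3}$)
$T{\left(x \right)} = \frac{1}{9}$ ($T{\left(x \right)} = \frac{\left(x + x\right) \frac{1}{x + x}}{9} = \frac{2 x \frac{1}{2 x}}{9} = \frac{1}{9} \cdot 1 = \frac{1}{9}$)
$b{\left(q \right)} = \frac{1}{9} - q$
$b{\left(17 - V \right)} 8 = \left(\frac{1}{9} - \left(17 - 4\right)\right) 8 = \left(\frac{1}{9} - 13\right) 8 = \left(- \frac{116}{9}\right) 8 = - \frac{928}{9}$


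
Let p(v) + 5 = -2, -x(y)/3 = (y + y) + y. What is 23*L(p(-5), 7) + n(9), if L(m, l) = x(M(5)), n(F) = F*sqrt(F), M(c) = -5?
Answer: 1062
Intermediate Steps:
n(F) = F**(3/2)
x(y) = -9*y (x(y) = -3*((y + y) + y) = -3*(2*y + y) = -9*y)
p(v) = -7 (p(v) = -5 - 2 = -7)
L(m, l) = 45 (L(m, l) = -9*(-5) = 45)
23*L(p(-5), 7) + n(9) = 23*45 + 9**(3/2) = 1035 + 27 = 1062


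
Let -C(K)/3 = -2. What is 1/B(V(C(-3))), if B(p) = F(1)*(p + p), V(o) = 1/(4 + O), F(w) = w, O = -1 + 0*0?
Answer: 3/2 ≈ 1.5000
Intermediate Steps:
O = -1 (O = -1 + 0 = -1)
C(K) = 6 (C(K) = -3*(-2) = 6)
V(o) = ⅓ (V(o) = 1/(4 - 1) = 1/3 = ⅓)
B(p) = 2*p (B(p) = 1*(p + p) = 1*(2*p) = 2*p)
1/B(V(C(-3))) = 1/(2*(⅓)) = 1/(⅔) = 3/2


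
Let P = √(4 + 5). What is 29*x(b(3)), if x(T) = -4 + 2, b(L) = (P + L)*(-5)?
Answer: -58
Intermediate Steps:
P = 3 (P = √9 = 3)
b(L) = -15 - 5*L (b(L) = (3 + L)*(-5) = -15 - 5*L)
x(T) = -2
29*x(b(3)) = 29*(-2) = -58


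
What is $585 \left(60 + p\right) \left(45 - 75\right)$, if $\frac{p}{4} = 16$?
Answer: $-2176200$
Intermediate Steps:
$p = 64$ ($p = 4 \cdot 16 = 64$)
$585 \left(60 + p\right) \left(45 - 75\right) = 585 \left(60 + 64\right) \left(45 - 75\right) = 585 \cdot 124 \left(-30\right) = 585 \left(-3720\right) = -2176200$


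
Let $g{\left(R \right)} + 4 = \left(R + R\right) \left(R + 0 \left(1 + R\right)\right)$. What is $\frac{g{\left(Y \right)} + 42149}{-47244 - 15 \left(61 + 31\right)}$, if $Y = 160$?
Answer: $- \frac{31115}{16208} \approx -1.9197$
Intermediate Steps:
$g{\left(R \right)} = -4 + 2 R^{2}$ ($g{\left(R \right)} = -4 + \left(R + R\right) \left(R + 0 \left(1 + R\right)\right) = -4 + 2 R \left(R + 0\right) = -4 + 2 R R = -4 + 2 R^{2}$)
$\frac{g{\left(Y \right)} + 42149}{-47244 - 15 \left(61 + 31\right)} = \frac{\left(-4 + 2 \cdot 160^{2}\right) + 42149}{-47244 - 15 \left(61 + 31\right)} = \frac{\left(-4 + 2 \cdot 25600\right) + 42149}{-47244 - 1380} = \frac{\left(-4 + 51200\right) + 42149}{-47244 - 1380} = \frac{51196 + 42149}{-48624} = 93345 \left(- \frac{1}{48624}\right) = - \frac{31115}{16208}$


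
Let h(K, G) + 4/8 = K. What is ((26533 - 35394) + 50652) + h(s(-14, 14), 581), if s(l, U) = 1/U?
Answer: 292534/7 ≈ 41791.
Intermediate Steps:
h(K, G) = -½ + K
((26533 - 35394) + 50652) + h(s(-14, 14), 581) = ((26533 - 35394) + 50652) + (-½ + 1/14) = (-8861 + 50652) + (-½ + 1/14) = 41791 - 3/7 = 292534/7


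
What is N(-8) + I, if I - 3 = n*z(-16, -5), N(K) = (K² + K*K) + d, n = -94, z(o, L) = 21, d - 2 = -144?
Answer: -1985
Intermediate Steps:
d = -142 (d = 2 - 144 = -142)
N(K) = -142 + 2*K² (N(K) = (K² + K*K) - 142 = (K² + K²) - 142 = 2*K² - 142 = -142 + 2*K²)
I = -1971 (I = 3 - 94*21 = 3 - 1974 = -1971)
N(-8) + I = (-142 + 2*(-8)²) - 1971 = (-142 + 2*64) - 1971 = (-142 + 128) - 1971 = -14 - 1971 = -1985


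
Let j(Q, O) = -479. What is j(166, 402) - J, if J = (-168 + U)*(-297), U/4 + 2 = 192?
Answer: 175345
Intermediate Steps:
U = 760 (U = -8 + 4*192 = -8 + 768 = 760)
J = -175824 (J = (-168 + 760)*(-297) = 592*(-297) = -175824)
j(166, 402) - J = -479 - 1*(-175824) = -479 + 175824 = 175345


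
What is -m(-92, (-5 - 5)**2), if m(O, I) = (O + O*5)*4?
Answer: 2208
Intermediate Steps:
m(O, I) = 24*O (m(O, I) = (O + 5*O)*4 = (6*O)*4 = 24*O)
-m(-92, (-5 - 5)**2) = -24*(-92) = -1*(-2208) = 2208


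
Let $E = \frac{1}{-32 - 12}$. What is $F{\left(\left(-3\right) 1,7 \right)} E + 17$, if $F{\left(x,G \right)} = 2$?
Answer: $\frac{373}{22} \approx 16.955$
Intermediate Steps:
$E = - \frac{1}{44}$ ($E = \frac{1}{-32 - 12} = \frac{1}{-44} = - \frac{1}{44} \approx -0.022727$)
$F{\left(\left(-3\right) 1,7 \right)} E + 17 = 2 \left(- \frac{1}{44}\right) + 17 = - \frac{1}{22} + 17 = \frac{373}{22}$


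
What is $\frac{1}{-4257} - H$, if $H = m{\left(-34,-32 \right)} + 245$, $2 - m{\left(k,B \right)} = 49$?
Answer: $- \frac{842887}{4257} \approx -198.0$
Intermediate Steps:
$m{\left(k,B \right)} = -47$ ($m{\left(k,B \right)} = 2 - 49 = -47$)
$H = 198$ ($H = -47 + 245 = 198$)
$\frac{1}{-4257} - H = \frac{1}{-4257} - 198 = - \frac{1}{4257} - 198 = - \frac{842887}{4257}$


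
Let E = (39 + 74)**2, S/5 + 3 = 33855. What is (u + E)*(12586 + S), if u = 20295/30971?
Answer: 71918091602924/30971 ≈ 2.3221e+9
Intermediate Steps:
S = 169260 (S = -15 + 5*33855 = -15 + 169275 = 169260)
E = 12769 (E = 113**2 = 12769)
u = 20295/30971 (u = 20295*(1/30971) = 20295/30971 ≈ 0.65529)
(u + E)*(12586 + S) = (20295/30971 + 12769)*(12586 + 169260) = (395488994/30971)*181846 = 71918091602924/30971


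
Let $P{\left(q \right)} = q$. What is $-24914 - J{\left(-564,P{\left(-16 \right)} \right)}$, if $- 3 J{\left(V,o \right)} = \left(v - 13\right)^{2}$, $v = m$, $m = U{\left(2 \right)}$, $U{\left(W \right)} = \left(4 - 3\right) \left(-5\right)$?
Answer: $-24806$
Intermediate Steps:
$U{\left(W \right)} = -5$ ($U{\left(W \right)} = 1 \left(-5\right) = -5$)
$m = -5$
$v = -5$
$J{\left(V,o \right)} = -108$ ($J{\left(V,o \right)} = - \frac{\left(-5 - 13\right)^{2}}{3} = - \frac{\left(-18\right)^{2}}{3} = \left(- \frac{1}{3}\right) 324 = -108$)
$-24914 - J{\left(-564,P{\left(-16 \right)} \right)} = -24914 - -108 = -24914 + 108 = -24806$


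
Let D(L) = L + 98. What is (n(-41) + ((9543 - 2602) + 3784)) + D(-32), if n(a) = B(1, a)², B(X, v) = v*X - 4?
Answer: 12816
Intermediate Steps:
D(L) = 98 + L
B(X, v) = -4 + X*v (B(X, v) = X*v - 4 = -4 + X*v)
n(a) = (-4 + a)² (n(a) = (-4 + 1*a)² = (-4 + a)²)
(n(-41) + ((9543 - 2602) + 3784)) + D(-32) = ((-4 - 41)² + ((9543 - 2602) + 3784)) + (98 - 32) = ((-45)² + (6941 + 3784)) + 66 = (2025 + 10725) + 66 = 12750 + 66 = 12816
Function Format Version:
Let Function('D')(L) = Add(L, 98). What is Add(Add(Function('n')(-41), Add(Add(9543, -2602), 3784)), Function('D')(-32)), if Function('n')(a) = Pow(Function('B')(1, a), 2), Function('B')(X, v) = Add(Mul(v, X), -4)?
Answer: 12816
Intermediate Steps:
Function('D')(L) = Add(98, L)
Function('B')(X, v) = Add(-4, Mul(X, v)) (Function('B')(X, v) = Add(Mul(X, v), -4) = Add(-4, Mul(X, v)))
Function('n')(a) = Pow(Add(-4, a), 2) (Function('n')(a) = Pow(Add(-4, Mul(1, a)), 2) = Pow(Add(-4, a), 2))
Add(Add(Function('n')(-41), Add(Add(9543, -2602), 3784)), Function('D')(-32)) = Add(Add(Pow(Add(-4, -41), 2), Add(Add(9543, -2602), 3784)), Add(98, -32)) = Add(Add(Pow(-45, 2), Add(6941, 3784)), 66) = Add(Add(2025, 10725), 66) = Add(12750, 66) = 12816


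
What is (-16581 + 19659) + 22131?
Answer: 25209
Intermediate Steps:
(-16581 + 19659) + 22131 = 3078 + 22131 = 25209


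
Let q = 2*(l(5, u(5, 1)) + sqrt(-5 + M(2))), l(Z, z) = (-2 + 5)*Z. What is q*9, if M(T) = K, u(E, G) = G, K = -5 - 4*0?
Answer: 270 + 18*I*sqrt(10) ≈ 270.0 + 56.921*I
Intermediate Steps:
K = -5 (K = -5 + 0 = -5)
M(T) = -5
l(Z, z) = 3*Z
q = 30 + 2*I*sqrt(10) (q = 2*(3*5 + sqrt(-5 - 5)) = 2*(15 + sqrt(-10)) = 2*(15 + I*sqrt(10)) = 30 + 2*I*sqrt(10) ≈ 30.0 + 6.3246*I)
q*9 = (30 + 2*I*sqrt(10))*9 = 270 + 18*I*sqrt(10)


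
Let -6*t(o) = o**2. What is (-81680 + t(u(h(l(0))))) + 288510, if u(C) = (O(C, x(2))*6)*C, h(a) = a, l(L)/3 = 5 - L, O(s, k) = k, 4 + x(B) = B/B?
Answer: 194680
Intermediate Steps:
x(B) = -3 (x(B) = -4 + B/B = -4 + 1 = -3)
l(L) = 15 - 3*L (l(L) = 3*(5 - L) = 15 - 3*L)
u(C) = -18*C (u(C) = (-3*6)*C = -18*C)
t(o) = -o**2/6
(-81680 + t(u(h(l(0))))) + 288510 = (-81680 - 324*(15 - 3*0)**2/6) + 288510 = (-81680 - 324*(15 + 0)**2/6) + 288510 = (-81680 - (-18*15)**2/6) + 288510 = (-81680 - 1/6*(-270)**2) + 288510 = (-81680 - 1/6*72900) + 288510 = (-81680 - 12150) + 288510 = -93830 + 288510 = 194680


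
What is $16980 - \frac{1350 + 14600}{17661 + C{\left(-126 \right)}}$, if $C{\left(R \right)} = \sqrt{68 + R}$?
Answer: $\frac{182619542430}{10755551} + \frac{550 i \sqrt{58}}{10755551} \approx 16979.0 + 0.00038944 i$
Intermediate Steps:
$16980 - \frac{1350 + 14600}{17661 + C{\left(-126 \right)}} = 16980 - \frac{1350 + 14600}{17661 + \sqrt{68 - 126}} = 16980 - \frac{15950}{17661 + \sqrt{-58}} = 16980 - \frac{15950}{17661 + i \sqrt{58}}$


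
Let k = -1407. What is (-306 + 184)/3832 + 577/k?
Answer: -1191359/2695812 ≈ -0.44193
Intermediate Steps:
(-306 + 184)/3832 + 577/k = (-306 + 184)/3832 + 577/(-1407) = -122*1/3832 + 577*(-1/1407) = -61/1916 - 577/1407 = -1191359/2695812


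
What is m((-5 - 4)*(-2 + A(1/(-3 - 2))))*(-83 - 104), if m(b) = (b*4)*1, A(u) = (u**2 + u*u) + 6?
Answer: 686664/25 ≈ 27467.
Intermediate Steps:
A(u) = 6 + 2*u**2 (A(u) = (u**2 + u**2) + 6 = 2*u**2 + 6 = 6 + 2*u**2)
m(b) = 4*b (m(b) = (4*b)*1 = 4*b)
m((-5 - 4)*(-2 + A(1/(-3 - 2))))*(-83 - 104) = (4*((-5 - 4)*(-2 + (6 + 2*(1/(-3 - 2))**2))))*(-83 - 104) = (4*(-9*(-2 + (6 + 2*(1/(-5))**2))))*(-187) = (4*(-9*(-2 + (6 + 2*(-1/5)**2))))*(-187) = (4*(-9*(-2 + (6 + 2*(1/25)))))*(-187) = (4*(-9*(-2 + (6 + 2/25))))*(-187) = (4*(-9*(-2 + 152/25)))*(-187) = (4*(-9*102/25))*(-187) = (4*(-918/25))*(-187) = -3672/25*(-187) = 686664/25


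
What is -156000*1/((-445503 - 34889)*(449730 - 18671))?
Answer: 19500/25884661891 ≈ 7.5334e-7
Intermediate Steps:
-156000*1/((-445503 - 34889)*(449730 - 18671)) = -156000/((-480392*431059)) = -156000/(-207077295128) = -156000*(-1/207077295128) = 19500/25884661891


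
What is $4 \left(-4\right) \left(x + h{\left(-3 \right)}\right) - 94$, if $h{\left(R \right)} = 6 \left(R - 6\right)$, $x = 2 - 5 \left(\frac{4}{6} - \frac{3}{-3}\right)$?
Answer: $\frac{2614}{3} \approx 871.33$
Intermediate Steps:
$x = - \frac{19}{3}$ ($x = 2 - 5 \left(4 \cdot \frac{1}{6} - -1\right) = 2 - 5 \left(\frac{2}{3} + 1\right) = 2 - \frac{25}{3} = - \frac{19}{3} \approx -6.3333$)
$h{\left(R \right)} = -36 + 6 R$ ($h{\left(R \right)} = 6 \left(-6 + R\right) = -36 + 6 R$)
$4 \left(-4\right) \left(x + h{\left(-3 \right)}\right) - 94 = 4 \left(-4\right) \left(- \frac{19}{3} + \left(-36 + 6 \left(-3\right)\right)\right) - 94 = - 16 \left(- \frac{19}{3} - 54\right) - 94 = \left(-16\right) \left(- \frac{181}{3}\right) - 94 = \frac{2896}{3} - 94 = \frac{2614}{3}$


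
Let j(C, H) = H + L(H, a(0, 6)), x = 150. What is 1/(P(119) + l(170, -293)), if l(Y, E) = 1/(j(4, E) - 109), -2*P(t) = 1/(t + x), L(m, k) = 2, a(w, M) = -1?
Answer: -107600/469 ≈ -229.42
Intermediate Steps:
j(C, H) = 2 + H (j(C, H) = H + 2 = 2 + H)
P(t) = -1/(2*(150 + t)) (P(t) = -1/(2*(t + 150)) = -1/(2*(150 + t)))
l(Y, E) = 1/(-107 + E) (l(Y, E) = 1/((2 + E) - 109) = 1/(-107 + E))
1/(P(119) + l(170, -293)) = 1/(-1/(300 + 2*119) + 1/(-107 - 293)) = 1/(-1/(300 + 238) + 1/(-400)) = 1/(-1/538 - 1/400) = 1/(-469/107600) = -107600/469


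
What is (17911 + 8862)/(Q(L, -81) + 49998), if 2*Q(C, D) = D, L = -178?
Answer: 53546/99915 ≈ 0.53592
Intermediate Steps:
Q(C, D) = D/2
(17911 + 8862)/(Q(L, -81) + 49998) = (17911 + 8862)/((1/2)*(-81) + 49998) = 26773/(-81/2 + 49998) = 26773/(99915/2) = 26773*(2/99915) = 53546/99915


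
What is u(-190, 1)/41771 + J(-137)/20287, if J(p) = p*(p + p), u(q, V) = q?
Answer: 1564145268/847408277 ≈ 1.8458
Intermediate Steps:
J(p) = 2*p² (J(p) = p*(2*p) = 2*p²)
u(-190, 1)/41771 + J(-137)/20287 = -190/41771 + (2*(-137)²)/20287 = -190*1/41771 + (2*18769)*(1/20287) = -190/41771 + 37538*(1/20287) = -190/41771 + 37538/20287 = 1564145268/847408277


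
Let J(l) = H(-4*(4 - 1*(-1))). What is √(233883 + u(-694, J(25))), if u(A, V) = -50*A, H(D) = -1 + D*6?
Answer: √268583 ≈ 518.25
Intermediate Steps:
H(D) = -1 + 6*D
J(l) = -121 (J(l) = -1 + 6*(-4*(4 - 1*(-1))) = -1 + 6*(-4*(4 + 1)) = -1 + 6*(-4*5) = -1 + 6*(-20) = -1 - 120 = -121)
√(233883 + u(-694, J(25))) = √(233883 - 50*(-694)) = √(233883 + 34700) = √268583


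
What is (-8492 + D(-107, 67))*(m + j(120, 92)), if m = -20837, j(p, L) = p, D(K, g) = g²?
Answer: 82930151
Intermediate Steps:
(-8492 + D(-107, 67))*(m + j(120, 92)) = (-8492 + 67²)*(-20837 + 120) = (-8492 + 4489)*(-20717) = -4003*(-20717) = 82930151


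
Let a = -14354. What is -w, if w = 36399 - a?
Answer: -50753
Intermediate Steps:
w = 50753 (w = 36399 - 1*(-14354) = 36399 + 14354 = 50753)
-w = -1*50753 = -50753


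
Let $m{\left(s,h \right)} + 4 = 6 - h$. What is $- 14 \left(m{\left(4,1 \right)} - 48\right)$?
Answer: $658$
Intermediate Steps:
$m{\left(s,h \right)} = 2 - h$ ($m{\left(s,h \right)} = -4 - \left(-6 + h\right) = 2 - h$)
$- 14 \left(m{\left(4,1 \right)} - 48\right) = - 14 \left(\left(2 - 1\right) - 48\right) = - 14 \left(1 - 48\right) = - 14 \left(-47\right) = \left(-1\right) \left(-658\right) = 658$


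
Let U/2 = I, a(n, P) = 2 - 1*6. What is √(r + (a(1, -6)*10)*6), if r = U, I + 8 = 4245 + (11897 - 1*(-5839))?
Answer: 41*√26 ≈ 209.06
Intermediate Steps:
a(n, P) = -4 (a(n, P) = 2 - 6 = -4)
I = 21973 (I = -8 + (4245 + (11897 - 1*(-5839))) = -8 + (4245 + (11897 + 5839)) = -8 + (4245 + 17736) = -8 + 21981 = 21973)
U = 43946 (U = 2*21973 = 43946)
r = 43946
√(r + (a(1, -6)*10)*6) = √(43946 - 4*10*6) = √(43946 - 40*6) = √(43946 - 240) = √43706 = 41*√26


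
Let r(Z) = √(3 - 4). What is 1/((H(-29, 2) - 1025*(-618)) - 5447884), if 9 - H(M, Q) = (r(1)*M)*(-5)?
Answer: -192577/927147524066 + 29*I/4635737620330 ≈ -2.0771e-7 + 6.2557e-12*I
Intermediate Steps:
r(Z) = I (r(Z) = √(-1) = I)
H(M, Q) = 9 + 5*I*M (H(M, Q) = 9 - I*M*(-5) = 9 - (-5)*I*M = 9 + 5*I*M)
1/((H(-29, 2) - 1025*(-618)) - 5447884) = 1/(((9 + 5*I*(-29)) - 1025*(-618)) - 5447884) = 1/(((9 - 145*I) + 633450) - 5447884) = 1/((633459 - 145*I) - 5447884) = 1/(-4814425 - 145*I) = (-4814425 + 145*I)/23178688101650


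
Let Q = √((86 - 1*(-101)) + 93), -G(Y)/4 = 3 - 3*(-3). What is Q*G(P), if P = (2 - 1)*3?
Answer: -96*√70 ≈ -803.19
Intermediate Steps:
P = 3 (P = 1*3 = 3)
G(Y) = -48 (G(Y) = -4*(3 - 3*(-3)) = -4*(3 + 9) = -4*12 = -48)
Q = 2*√70 (Q = √((86 + 101) + 93) = √(187 + 93) = √280 = 2*√70 ≈ 16.733)
Q*G(P) = (2*√70)*(-48) = -96*√70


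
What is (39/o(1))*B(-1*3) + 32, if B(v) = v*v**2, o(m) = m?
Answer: -1021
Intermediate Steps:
B(v) = v**3
(39/o(1))*B(-1*3) + 32 = (39/1)*(-1*3)**3 + 32 = (39*1)*(-3)**3 + 32 = 39*(-27) + 32 = -1053 + 32 = -1021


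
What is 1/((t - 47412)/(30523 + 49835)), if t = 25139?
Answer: -80358/22273 ≈ -3.6079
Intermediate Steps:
1/((t - 47412)/(30523 + 49835)) = 1/((25139 - 47412)/(30523 + 49835)) = 1/(-22273/80358) = -80358/22273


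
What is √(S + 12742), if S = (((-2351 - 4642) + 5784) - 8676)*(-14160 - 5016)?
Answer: √189567502 ≈ 13768.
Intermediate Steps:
S = 189554760 (S = ((-6993 + 5784) - 8676)*(-19176) = (-1209 - 8676)*(-19176) = -9885*(-19176) = 189554760)
√(S + 12742) = √(189554760 + 12742) = √189567502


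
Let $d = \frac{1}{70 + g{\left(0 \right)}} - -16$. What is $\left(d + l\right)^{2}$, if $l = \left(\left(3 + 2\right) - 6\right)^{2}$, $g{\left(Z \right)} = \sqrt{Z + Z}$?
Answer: $\frac{1418481}{4900} \approx 289.49$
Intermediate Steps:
$g{\left(Z \right)} = \sqrt{2} \sqrt{Z}$ ($g{\left(Z \right)} = \sqrt{2 Z} = \sqrt{2} \sqrt{Z}$)
$l = 1$ ($l = \left(5 - 6\right)^{2} = \left(-1\right)^{2} = 1$)
$d = \frac{1121}{70}$ ($d = \frac{1}{70 + \sqrt{2} \sqrt{0}} - -16 = \frac{1}{70 + \sqrt{2} \cdot 0} + 16 = \frac{1}{70 + 0} + 16 = \frac{1}{70} + 16 = \frac{1121}{70} \approx 16.014$)
$\left(d + l\right)^{2} = \left(\frac{1121}{70} + 1\right)^{2} = \left(\frac{1191}{70}\right)^{2} = \frac{1418481}{4900}$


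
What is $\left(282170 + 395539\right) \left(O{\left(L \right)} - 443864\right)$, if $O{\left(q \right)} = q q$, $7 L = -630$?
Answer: $-295321184676$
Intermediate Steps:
$L = -90$ ($L = \frac{1}{7} \left(-630\right) = -90$)
$O{\left(q \right)} = q^{2}$
$\left(282170 + 395539\right) \left(O{\left(L \right)} - 443864\right) = \left(282170 + 395539\right) \left(\left(-90\right)^{2} - 443864\right) = 677709 \left(8100 - 443864\right) = 677709 \left(-435764\right) = -295321184676$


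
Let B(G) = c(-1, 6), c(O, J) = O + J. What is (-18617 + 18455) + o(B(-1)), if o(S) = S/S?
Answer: -161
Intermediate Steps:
c(O, J) = J + O
B(G) = 5 (B(G) = 6 - 1 = 5)
o(S) = 1
(-18617 + 18455) + o(B(-1)) = (-18617 + 18455) + 1 = -162 + 1 = -161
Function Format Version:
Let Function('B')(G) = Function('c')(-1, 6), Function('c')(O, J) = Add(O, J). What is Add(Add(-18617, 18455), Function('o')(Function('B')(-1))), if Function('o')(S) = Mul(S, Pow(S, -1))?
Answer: -161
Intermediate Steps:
Function('c')(O, J) = Add(J, O)
Function('B')(G) = 5 (Function('B')(G) = Add(6, -1) = 5)
Function('o')(S) = 1
Add(Add(-18617, 18455), Function('o')(Function('B')(-1))) = Add(Add(-18617, 18455), 1) = Add(-162, 1) = -161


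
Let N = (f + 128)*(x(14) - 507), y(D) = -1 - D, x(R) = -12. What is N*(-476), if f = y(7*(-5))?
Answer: 40021128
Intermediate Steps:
f = 34 (f = -1 - 7*(-5) = -1 - 1*(-35) = -1 + 35 = 34)
N = -84078 (N = (34 + 128)*(-12 - 507) = 162*(-519) = -84078)
N*(-476) = -84078*(-476) = 40021128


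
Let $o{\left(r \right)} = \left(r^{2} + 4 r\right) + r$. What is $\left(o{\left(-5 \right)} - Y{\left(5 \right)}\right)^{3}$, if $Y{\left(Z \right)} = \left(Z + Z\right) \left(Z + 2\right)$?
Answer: $-343000$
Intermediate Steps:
$Y{\left(Z \right)} = 2 Z \left(2 + Z\right)$
$o{\left(r \right)} = r^{2} + 5 r$
$\left(o{\left(-5 \right)} - Y{\left(5 \right)}\right)^{3} = \left(- 5 \left(5 - 5\right) - 2 \cdot 5 \left(2 + 5\right)\right)^{3} = \left(\left(-5\right) 0 - 2 \cdot 5 \cdot 7\right)^{3} = \left(0 - 70\right)^{3} = \left(-70\right)^{3} = -343000$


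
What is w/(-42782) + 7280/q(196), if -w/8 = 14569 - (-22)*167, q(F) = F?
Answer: 6072464/149737 ≈ 40.554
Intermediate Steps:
w = -145944 (w = -8*(14569 - (-22)*167) = -8*(14569 - 1*(-3674)) = -8*(14569 + 3674) = -8*18243 = -145944)
w/(-42782) + 7280/q(196) = -145944/(-42782) + 7280/196 = -145944*(-1/42782) + 7280*(1/196) = 72972/21391 + 260/7 = 6072464/149737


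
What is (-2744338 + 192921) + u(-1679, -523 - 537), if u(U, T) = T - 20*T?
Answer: -2531277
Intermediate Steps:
u(U, T) = -19*T
(-2744338 + 192921) + u(-1679, -523 - 537) = (-2744338 + 192921) - 19*(-523 - 537) = -2551417 - 19*(-1060) = -2551417 + 20140 = -2531277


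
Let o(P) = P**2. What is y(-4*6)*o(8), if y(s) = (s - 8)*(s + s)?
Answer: 98304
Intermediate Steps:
y(s) = 2*s*(-8 + s) (y(s) = (-8 + s)*(2*s) = 2*s*(-8 + s))
y(-4*6)*o(8) = (2*(-4*6)*(-8 - 4*6))*8**2 = (2*(-24)*(-8 - 24))*64 = (2*(-24)*(-32))*64 = 1536*64 = 98304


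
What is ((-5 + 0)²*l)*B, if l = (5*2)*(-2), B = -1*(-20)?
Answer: -10000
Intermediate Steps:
B = 20
l = -20 (l = 10*(-2) = -20)
((-5 + 0)²*l)*B = ((-5 + 0)²*(-20))*20 = ((-5)²*(-20))*20 = (25*(-20))*20 = -500*20 = -10000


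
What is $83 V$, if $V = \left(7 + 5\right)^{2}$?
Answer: $11952$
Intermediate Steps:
$V = 144$ ($V = 12^{2} = 144$)
$83 V = 83 \cdot 144 = 11952$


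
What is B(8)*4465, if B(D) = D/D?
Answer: 4465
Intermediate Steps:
B(D) = 1
B(8)*4465 = 1*4465 = 4465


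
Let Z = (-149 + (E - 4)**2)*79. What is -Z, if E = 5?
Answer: 11692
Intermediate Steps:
Z = -11692 (Z = (-149 + (5 - 4)**2)*79 = (-149 + 1**2)*79 = (-149 + 1)*79 = -148*79 = -11692)
-Z = -1*(-11692) = 11692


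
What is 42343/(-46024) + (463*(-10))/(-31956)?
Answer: -285005447/367685736 ≈ -0.77513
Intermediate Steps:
42343/(-46024) + (463*(-10))/(-31956) = 42343*(-1/46024) - 4630*(-1/31956) = -42343/46024 + 2315/15978 = -285005447/367685736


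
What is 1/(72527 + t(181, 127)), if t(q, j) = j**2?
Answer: 1/88656 ≈ 1.1280e-5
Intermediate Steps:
1/(72527 + t(181, 127)) = 1/(72527 + 127**2) = 1/(72527 + 16129) = 1/88656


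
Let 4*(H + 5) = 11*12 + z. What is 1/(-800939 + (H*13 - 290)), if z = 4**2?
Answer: -1/800813 ≈ -1.2487e-6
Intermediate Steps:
z = 16
H = 32 (H = -5 + (11*12 + 16)/4 = -5 + (132 + 16)/4 = -5 + (1/4)*148 = -5 + 37 = 32)
1/(-800939 + (H*13 - 290)) = 1/(-800939 + (32*13 - 290)) = 1/(-800939 + (416 - 290)) = 1/(-800939 + 126) = 1/(-800813) = -1/800813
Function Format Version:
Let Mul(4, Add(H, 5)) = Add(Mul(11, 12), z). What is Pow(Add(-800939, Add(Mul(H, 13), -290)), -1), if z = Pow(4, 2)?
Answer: Rational(-1, 800813) ≈ -1.2487e-6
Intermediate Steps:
z = 16
H = 32 (H = Add(-5, Mul(Rational(1, 4), Add(Mul(11, 12), 16))) = Add(-5, Mul(Rational(1, 4), Add(132, 16))) = Add(-5, Mul(Rational(1, 4), 148)) = Add(-5, 37) = 32)
Pow(Add(-800939, Add(Mul(H, 13), -290)), -1) = Pow(Add(-800939, Add(Mul(32, 13), -290)), -1) = Pow(Add(-800939, Add(416, -290)), -1) = Pow(Add(-800939, 126), -1) = Pow(-800813, -1) = Rational(-1, 800813)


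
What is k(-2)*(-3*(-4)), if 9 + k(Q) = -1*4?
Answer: -156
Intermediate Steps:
k(Q) = -13 (k(Q) = -9 - 1*4 = -9 - 4 = -13)
k(-2)*(-3*(-4)) = -(-39)*(-4) = -13*12 = -156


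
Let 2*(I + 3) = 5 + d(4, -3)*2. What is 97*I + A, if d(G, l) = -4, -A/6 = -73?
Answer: 3/2 ≈ 1.5000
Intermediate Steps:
A = 438 (A = -6*(-73) = 438)
I = -9/2 (I = -3 + (5 - 4*2)/2 = -3 + (5 - 8)/2 = -3 + (½)*(-3) = -3 - 3/2 = -9/2 ≈ -4.5000)
97*I + A = 97*(-9/2) + 438 = -873/2 + 438 = 3/2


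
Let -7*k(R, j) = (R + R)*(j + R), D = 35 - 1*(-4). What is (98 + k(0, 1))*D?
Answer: 3822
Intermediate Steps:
D = 39 (D = 35 + 4 = 39)
k(R, j) = -2*R*(R + j)/7 (k(R, j) = -(R + R)*(j + R)/7 = -2*R*(R + j)/7)
(98 + k(0, 1))*D = (98 - 2/7*0*(0 + 1))*39 = (98 - 2/7*0*1)*39 = (98 + 0)*39 = 98*39 = 3822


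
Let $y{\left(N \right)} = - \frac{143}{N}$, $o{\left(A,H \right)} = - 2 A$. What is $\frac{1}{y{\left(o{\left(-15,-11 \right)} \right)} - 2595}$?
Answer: $- \frac{30}{77993} \approx -0.00038465$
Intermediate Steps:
$\frac{1}{y{\left(o{\left(-15,-11 \right)} \right)} - 2595} = \frac{1}{- \frac{143}{\left(-2\right) \left(-15\right)} - 2595} = \frac{1}{- \frac{143}{30} - 2595} = \frac{1}{- \frac{77993}{30}} = - \frac{30}{77993}$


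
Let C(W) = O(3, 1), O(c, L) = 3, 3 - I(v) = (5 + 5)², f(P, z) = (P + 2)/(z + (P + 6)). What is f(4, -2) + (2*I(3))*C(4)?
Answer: -2325/4 ≈ -581.25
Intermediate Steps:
f(P, z) = (2 + P)/(6 + P + z) (f(P, z) = (2 + P)/(z + (6 + P)) = (2 + P)/(6 + P + z))
I(v) = -97 (I(v) = 3 - (5 + 5)² = 3 - 1*10² = 3 - 1*100 = 3 - 100 = -97)
C(W) = 3
f(4, -2) + (2*I(3))*C(4) = (2 + 4)/(6 + 4 - 2) + (2*(-97))*3 = 6/8 - 194*3 = (⅛)*6 - 582 = ¾ - 582 = -2325/4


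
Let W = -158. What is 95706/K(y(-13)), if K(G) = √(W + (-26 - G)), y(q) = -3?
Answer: -95706*I*√181/181 ≈ -7113.8*I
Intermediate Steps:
K(G) = √(-184 - G) (K(G) = √(-158 + (-26 - G)) = √(-184 - G))
95706/K(y(-13)) = 95706/(√(-184 - 1*(-3))) = 95706/(√(-184 + 3)) = 95706/(√(-181)) = 95706/((I*√181)) = 95706*(-I*√181/181) = -95706*I*√181/181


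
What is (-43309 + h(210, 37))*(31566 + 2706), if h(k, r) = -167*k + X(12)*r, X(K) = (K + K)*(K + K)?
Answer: -1955800224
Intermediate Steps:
X(K) = 4*K**2 (X(K) = (2*K)*(2*K) = 4*K**2)
h(k, r) = -167*k + 576*r (h(k, r) = -167*k + (4*12**2)*r = -167*k + (4*144)*r = -167*k + 576*r)
(-43309 + h(210, 37))*(31566 + 2706) = (-43309 + (-167*210 + 576*37))*(31566 + 2706) = (-43309 + (-35070 + 21312))*34272 = (-43309 - 13758)*34272 = -57067*34272 = -1955800224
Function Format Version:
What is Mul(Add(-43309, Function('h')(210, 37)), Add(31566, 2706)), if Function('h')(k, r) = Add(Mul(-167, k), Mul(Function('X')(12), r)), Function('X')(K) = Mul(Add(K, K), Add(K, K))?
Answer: -1955800224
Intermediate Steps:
Function('X')(K) = Mul(4, Pow(K, 2)) (Function('X')(K) = Mul(Mul(2, K), Mul(2, K)) = Mul(4, Pow(K, 2)))
Function('h')(k, r) = Add(Mul(-167, k), Mul(576, r)) (Function('h')(k, r) = Add(Mul(-167, k), Mul(Mul(4, Pow(12, 2)), r)) = Add(Mul(-167, k), Mul(Mul(4, 144), r)) = Add(Mul(-167, k), Mul(576, r)))
Mul(Add(-43309, Function('h')(210, 37)), Add(31566, 2706)) = Mul(Add(-43309, Add(Mul(-167, 210), Mul(576, 37))), Add(31566, 2706)) = Mul(Add(-43309, Add(-35070, 21312)), 34272) = Mul(Add(-43309, -13758), 34272) = Mul(-57067, 34272) = -1955800224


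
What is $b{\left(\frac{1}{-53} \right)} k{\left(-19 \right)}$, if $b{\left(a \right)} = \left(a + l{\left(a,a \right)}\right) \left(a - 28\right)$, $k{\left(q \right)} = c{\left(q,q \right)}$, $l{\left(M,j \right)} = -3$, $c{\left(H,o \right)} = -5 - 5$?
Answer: $- \frac{2376000}{2809} \approx -845.85$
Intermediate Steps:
$c{\left(H,o \right)} = -10$ ($c{\left(H,o \right)} = -5 - 5 = -10$)
$k{\left(q \right)} = -10$
$b{\left(a \right)} = \left(-28 + a\right) \left(-3 + a\right)$ ($b{\left(a \right)} = \left(a - 3\right) \left(a - 28\right) = \left(-3 + a\right) \left(-28 + a\right) = \left(-28 + a\right) \left(-3 + a\right)$)
$b{\left(\frac{1}{-53} \right)} k{\left(-19 \right)} = \left(84 + \left(\frac{1}{-53}\right)^{2} - \frac{31}{-53}\right) \left(-10\right) = \left(84 + \left(- \frac{1}{53}\right)^{2} - - \frac{31}{53}\right) \left(-10\right) = \left(84 + \frac{1}{2809} + \frac{31}{53}\right) \left(-10\right) = \frac{237600}{2809} \left(-10\right) = - \frac{2376000}{2809}$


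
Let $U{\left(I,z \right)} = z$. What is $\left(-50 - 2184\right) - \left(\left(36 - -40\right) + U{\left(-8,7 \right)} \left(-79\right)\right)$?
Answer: $-1757$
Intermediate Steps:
$\left(-50 - 2184\right) - \left(\left(36 - -40\right) + U{\left(-8,7 \right)} \left(-79\right)\right) = \left(-50 - 2184\right) - \left(\left(36 - -40\right) + 7 \left(-79\right)\right) = \left(-50 - 2184\right) - \left(\left(36 + 40\right) - 553\right) = -2234 - \left(76 - 553\right) = -2234 - -477 = -2234 + 477 = -1757$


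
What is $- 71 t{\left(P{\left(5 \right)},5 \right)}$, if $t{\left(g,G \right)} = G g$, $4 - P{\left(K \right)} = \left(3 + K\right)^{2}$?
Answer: $21300$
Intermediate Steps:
$P{\left(K \right)} = 4 - \left(3 + K\right)^{2}$
$- 71 t{\left(P{\left(5 \right)},5 \right)} = - 71 \cdot 5 \left(4 - \left(3 + 5\right)^{2}\right) = - 71 \cdot 5 \left(4 - 8^{2}\right) = - 71 \cdot 5 \left(4 - 64\right) = - 71 \cdot 5 \left(-60\right) = \left(-71\right) \left(-300\right) = 21300$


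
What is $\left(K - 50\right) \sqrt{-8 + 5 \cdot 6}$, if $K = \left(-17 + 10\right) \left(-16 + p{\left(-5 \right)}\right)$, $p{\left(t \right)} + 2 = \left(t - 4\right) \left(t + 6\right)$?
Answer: $139 \sqrt{22} \approx 651.97$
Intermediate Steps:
$p{\left(t \right)} = -2 + \left(-4 + t\right) \left(6 + t\right)$ ($p{\left(t \right)} = -2 + \left(t - 4\right) \left(t + 6\right) = -2 + \left(-4 + t\right) \left(6 + t\right)$)
$K = 189$ ($K = \left(-17 + 10\right) \left(-16 + \left(-26 + \left(-5\right)^{2} + 2 \left(-5\right)\right)\right) = - 7 \left(-16 - 11\right) = \left(-7\right) \left(-27\right) = 189$)
$\left(K - 50\right) \sqrt{-8 + 5 \cdot 6} = \left(189 - 50\right) \sqrt{-8 + 5 \cdot 6} = 139 \sqrt{-8 + 30} = 139 \sqrt{22}$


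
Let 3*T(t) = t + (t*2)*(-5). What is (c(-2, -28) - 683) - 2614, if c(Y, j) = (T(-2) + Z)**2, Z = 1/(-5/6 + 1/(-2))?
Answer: -52311/16 ≈ -3269.4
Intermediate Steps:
Z = -3/4 (Z = 1/(-5*1/6 + 1*(-1/2)) = 1/(-5/6 - 1/2) = 1/(-4/3) = -3/4 ≈ -0.75000)
T(t) = -3*t (T(t) = (t + (t*2)*(-5))/3 = (t + (2*t)*(-5))/3 = (t - 10*t)/3 = (-9*t)/3 = -3*t)
c(Y, j) = 441/16 (c(Y, j) = (-3*(-2) - 3/4)**2 = (6 - 3/4)**2 = (21/4)**2 = 441/16)
(c(-2, -28) - 683) - 2614 = (441/16 - 683) - 2614 = -10487/16 - 2614 = -52311/16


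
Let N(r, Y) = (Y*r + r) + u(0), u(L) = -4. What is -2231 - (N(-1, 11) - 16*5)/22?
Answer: -24493/11 ≈ -2226.6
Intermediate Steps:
N(r, Y) = -4 + r + Y*r (N(r, Y) = (Y*r + r) - 4 = (r + Y*r) - 4 = -4 + r + Y*r)
-2231 - (N(-1, 11) - 16*5)/22 = -2231 - ((-4 - 1 + 11*(-1)) - 16*5)/22 = -2231 - ((-4 - 1 - 11) - 80)/22 = -2231 - (-16 - 80)/22 = -2231 - (-96)/22 = -2231 - 1*(-48/11) = -2231 + 48/11 = -24493/11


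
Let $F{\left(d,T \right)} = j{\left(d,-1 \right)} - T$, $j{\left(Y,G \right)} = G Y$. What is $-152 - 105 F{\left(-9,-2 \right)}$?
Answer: $-1307$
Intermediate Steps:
$F{\left(d,T \right)} = - T - d$ ($F{\left(d,T \right)} = - d - T = - T - d$)
$-152 - 105 F{\left(-9,-2 \right)} = -152 - 105 \left(\left(-1\right) \left(-2\right) - -9\right) = -152 - 105 \left(2 + 9\right) = -152 - 1155 = -1307$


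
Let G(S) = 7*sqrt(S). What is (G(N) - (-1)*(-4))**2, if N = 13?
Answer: 653 - 56*sqrt(13) ≈ 451.09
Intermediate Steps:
(G(N) - (-1)*(-4))**2 = (7*sqrt(13) - (-1)*(-4))**2 = (7*sqrt(13) - 1*4)**2 = (7*sqrt(13) - 4)**2 = (-4 + 7*sqrt(13))**2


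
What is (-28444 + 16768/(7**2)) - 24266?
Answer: -2566022/49 ≈ -52368.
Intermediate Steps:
(-28444 + 16768/(7**2)) - 24266 = (-28444 + 16768/49) - 24266 = -1376988/49 - 24266 = -2566022/49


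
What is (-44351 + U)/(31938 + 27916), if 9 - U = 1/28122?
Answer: -1246985725/1683214188 ≈ -0.74084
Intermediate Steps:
U = 253097/28122 (U = 9 - 1/28122 = 253097/28122 ≈ 9.0000)
(-44351 + U)/(31938 + 27916) = (-44351 + 253097/28122)/(31938 + 27916) = -1246985725/28122/59854 = -1246985725/28122*1/59854 = -1246985725/1683214188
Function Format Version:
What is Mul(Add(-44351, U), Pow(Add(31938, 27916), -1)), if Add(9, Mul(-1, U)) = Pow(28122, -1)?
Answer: Rational(-1246985725, 1683214188) ≈ -0.74084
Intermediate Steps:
U = Rational(253097, 28122) (U = Add(9, Mul(-1, Pow(28122, -1))) = Add(9, Mul(-1, Rational(1, 28122))) = Add(9, Rational(-1, 28122)) = Rational(253097, 28122) ≈ 9.0000)
Mul(Add(-44351, U), Pow(Add(31938, 27916), -1)) = Mul(Add(-44351, Rational(253097, 28122)), Pow(Add(31938, 27916), -1)) = Mul(Rational(-1246985725, 28122), Pow(59854, -1)) = Mul(Rational(-1246985725, 28122), Rational(1, 59854)) = Rational(-1246985725, 1683214188)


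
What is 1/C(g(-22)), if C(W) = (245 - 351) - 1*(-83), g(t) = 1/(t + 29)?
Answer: -1/23 ≈ -0.043478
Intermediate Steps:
g(t) = 1/(29 + t)
C(W) = -23 (C(W) = -106 + 83 = -23)
1/C(g(-22)) = 1/(-23) = -1/23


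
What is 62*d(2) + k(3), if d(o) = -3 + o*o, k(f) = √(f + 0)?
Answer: 62 + √3 ≈ 63.732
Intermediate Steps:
k(f) = √f
d(o) = -3 + o²
62*d(2) + k(3) = 62*(-3 + 2²) + √3 = 62*(-3 + 4) + √3 = 62*1 + √3 = 62 + √3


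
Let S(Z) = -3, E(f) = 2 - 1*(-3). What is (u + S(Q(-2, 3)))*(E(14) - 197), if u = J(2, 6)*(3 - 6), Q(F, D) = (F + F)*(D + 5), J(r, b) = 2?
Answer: 1728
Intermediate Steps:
E(f) = 5 (E(f) = 2 + 3 = 5)
Q(F, D) = 2*F*(5 + D) (Q(F, D) = (2*F)*(5 + D) = 2*F*(5 + D))
u = -6 (u = 2*(3 - 6) = 2*(-3) = -6)
(u + S(Q(-2, 3)))*(E(14) - 197) = (-6 - 3)*(5 - 197) = -9*(-192) = 1728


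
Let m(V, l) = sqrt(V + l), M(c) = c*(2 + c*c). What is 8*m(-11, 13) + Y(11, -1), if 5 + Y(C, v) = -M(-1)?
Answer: -2 + 8*sqrt(2) ≈ 9.3137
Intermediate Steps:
M(c) = c*(2 + c**2)
Y(C, v) = -2 (Y(C, v) = -5 - (-1)*(2 + (-1)**2) = -5 - (-1)*(2 + 1) = -5 - (-1)*3 = -5 - 1*(-3) = -5 + 3 = -2)
8*m(-11, 13) + Y(11, -1) = 8*sqrt(-11 + 13) - 2 = 8*sqrt(2) - 2 = -2 + 8*sqrt(2)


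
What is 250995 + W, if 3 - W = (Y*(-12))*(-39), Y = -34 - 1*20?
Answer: 276270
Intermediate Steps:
Y = -54 (Y = -34 - 20 = -54)
W = 25275 (W = 3 - (-54*(-12))*(-39) = 3 - 648*(-39) = 3 - 1*(-25272) = 3 + 25272 = 25275)
250995 + W = 250995 + 25275 = 276270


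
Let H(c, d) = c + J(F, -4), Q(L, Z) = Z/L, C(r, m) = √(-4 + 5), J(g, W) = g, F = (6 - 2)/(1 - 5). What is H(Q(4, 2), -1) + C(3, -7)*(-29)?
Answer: -59/2 ≈ -29.500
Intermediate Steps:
F = -1 (F = 4/(-4) = 4*(-¼) = -1)
C(r, m) = 1 (C(r, m) = √1 = 1)
H(c, d) = -1 + c (H(c, d) = c - 1 = -1 + c)
H(Q(4, 2), -1) + C(3, -7)*(-29) = (-1 + 2/4) + 1*(-29) = (-1 + 2*(¼)) - 29 = (-1 + ½) - 29 = -½ - 29 = -59/2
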